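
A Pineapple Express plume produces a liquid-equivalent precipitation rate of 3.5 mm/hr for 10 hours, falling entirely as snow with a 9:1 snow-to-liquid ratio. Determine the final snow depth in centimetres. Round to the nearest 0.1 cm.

snow depth ≈ 31.5 cm

Liquid-equivalent depth = 3.5 × 10 = 35 mm.
Snow depth = 35 mm × 9 = 315 mm = 31.5 cm.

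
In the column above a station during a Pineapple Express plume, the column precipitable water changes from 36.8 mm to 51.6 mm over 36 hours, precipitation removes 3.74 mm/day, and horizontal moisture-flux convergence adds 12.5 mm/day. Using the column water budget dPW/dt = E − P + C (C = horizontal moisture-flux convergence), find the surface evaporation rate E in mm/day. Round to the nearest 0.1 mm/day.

E ≈ 1.1 mm/day

dPW/dt = (51.6 − 36.8) mm / (36/24 day) = +9.867 mm/day.
E = dPW/dt + P − C = (+9.867) + 3.74 − (12.5) = 1.1 mm/day.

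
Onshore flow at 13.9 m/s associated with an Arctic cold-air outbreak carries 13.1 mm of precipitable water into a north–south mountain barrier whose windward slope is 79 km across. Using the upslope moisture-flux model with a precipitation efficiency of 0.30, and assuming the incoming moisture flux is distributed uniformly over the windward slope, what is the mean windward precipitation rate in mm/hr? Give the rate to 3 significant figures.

Incoming column moisture flux per unit ridge length: F = V × PW = 13.9 × 13.1 = 182.09 mm·m/s.
Spread over the 79 km slope with efficiency ε = 0.30: R = ε·F/W = 0.30 × 182.09 / 79000 m = 6.915e-04 mm/s.
R = 6.915e-04 × 3600 = 2.49 mm/hr.

R ≈ 2.49 mm/hr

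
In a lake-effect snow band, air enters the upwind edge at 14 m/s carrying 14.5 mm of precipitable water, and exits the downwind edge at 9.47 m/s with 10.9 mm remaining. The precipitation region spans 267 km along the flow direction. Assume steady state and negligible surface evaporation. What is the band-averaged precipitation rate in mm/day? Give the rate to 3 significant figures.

Column moisture flux per unit crosswind length is F = V × PW.
Inflow: F_in = 14 × 14.5 = 203 mm·m/s
Outflow: F_out = 9.47 × 10.9 = 103.223 mm·m/s
Steady-state rate R = (F_in − F_out)/L = (203 − 103.223) / 267000 m = 3.737e-04 mm/s.
R = 3.737e-04 × 3600 × 24 = 32.3 mm/day.

R ≈ 32.3 mm/day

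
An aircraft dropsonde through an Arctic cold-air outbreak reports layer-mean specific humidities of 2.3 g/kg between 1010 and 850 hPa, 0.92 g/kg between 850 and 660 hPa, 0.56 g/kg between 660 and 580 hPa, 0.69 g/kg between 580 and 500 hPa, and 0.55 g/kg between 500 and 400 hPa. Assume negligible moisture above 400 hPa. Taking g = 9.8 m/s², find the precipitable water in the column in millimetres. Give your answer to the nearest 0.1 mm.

Precipitable water is the column-integrated vapour mass per unit area: PW = (1/g) Σ q̄ Δp, with q in kg/kg and Δp in Pa (1 kg/m² of water = 1 mm).
Layer 1010–850 hPa: Δp = 160 hPa = 16000 Pa, q̄ = 0.0023 kg/kg → 0.0023 × 16000 / 9.8 = 3.76 mm
Layer 850–660 hPa: Δp = 190 hPa = 19000 Pa, q̄ = 0.00092 kg/kg → 0.00092 × 19000 / 9.8 = 1.78 mm
Layer 660–580 hPa: Δp = 80 hPa = 8000 Pa, q̄ = 0.00056 kg/kg → 0.00056 × 8000 / 9.8 = 0.46 mm
Layer 580–500 hPa: Δp = 80 hPa = 8000 Pa, q̄ = 0.00069 kg/kg → 0.00069 × 8000 / 9.8 = 0.56 mm
Layer 500–400 hPa: Δp = 100 hPa = 10000 Pa, q̄ = 0.00055 kg/kg → 0.00055 × 10000 / 9.8 = 0.56 mm
PW = 3.76 + 1.78 + 0.46 + 0.56 + 0.56 = 7.12 ≈ 7.1 mm.

PW ≈ 7.1 mm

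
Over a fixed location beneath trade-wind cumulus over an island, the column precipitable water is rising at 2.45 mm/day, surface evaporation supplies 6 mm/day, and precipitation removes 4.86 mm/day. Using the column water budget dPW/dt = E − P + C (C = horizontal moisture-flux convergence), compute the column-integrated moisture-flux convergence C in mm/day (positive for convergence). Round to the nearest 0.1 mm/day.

C ≈ 1.3 mm/day

dPW/dt = +2.45 mm/day.
C = dPW/dt − E + P = (+2.45) − 6 + 4.86 = 1.3 mm/day.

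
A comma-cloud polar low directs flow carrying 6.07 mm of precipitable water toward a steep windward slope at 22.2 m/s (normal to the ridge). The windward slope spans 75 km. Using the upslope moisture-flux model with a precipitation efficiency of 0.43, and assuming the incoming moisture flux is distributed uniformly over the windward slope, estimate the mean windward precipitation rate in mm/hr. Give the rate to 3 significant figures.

Incoming column moisture flux per unit ridge length: F = V × PW = 22.2 × 6.07 = 134.754 mm·m/s.
Spread over the 75 km slope with efficiency ε = 0.43: R = ε·F/W = 0.43 × 134.754 / 75000 m = 7.726e-04 mm/s.
R = 7.726e-04 × 3600 = 2.78 mm/hr.

R ≈ 2.78 mm/hr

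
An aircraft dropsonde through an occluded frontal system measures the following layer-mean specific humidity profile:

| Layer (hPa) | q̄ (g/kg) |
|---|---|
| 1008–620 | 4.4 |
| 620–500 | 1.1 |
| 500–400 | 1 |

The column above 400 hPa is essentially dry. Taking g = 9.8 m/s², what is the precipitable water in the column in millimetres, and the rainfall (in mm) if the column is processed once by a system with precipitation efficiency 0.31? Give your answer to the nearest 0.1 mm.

PW ≈ 19.8 mm; rainfall ≈ 6.1 mm

Precipitable water is the column-integrated vapour mass per unit area: PW = (1/g) Σ q̄ Δp, with q in kg/kg and Δp in Pa (1 kg/m² of water = 1 mm).
Layer 1008–620 hPa: Δp = 388 hPa = 38800 Pa, q̄ = 0.0044 kg/kg → 0.0044 × 38800 / 9.8 = 17.42 mm
Layer 620–500 hPa: Δp = 120 hPa = 12000 Pa, q̄ = 0.0011 kg/kg → 0.0011 × 12000 / 9.8 = 1.35 mm
Layer 500–400 hPa: Δp = 100 hPa = 10000 Pa, q̄ = 0.001 kg/kg → 0.001 × 10000 / 9.8 = 1.02 mm
PW = 17.42 + 1.35 + 1.02 = 19.79 ≈ 19.8 mm.
Rainfall = ε × PW = 0.31 × 19.8 = 6.1 mm.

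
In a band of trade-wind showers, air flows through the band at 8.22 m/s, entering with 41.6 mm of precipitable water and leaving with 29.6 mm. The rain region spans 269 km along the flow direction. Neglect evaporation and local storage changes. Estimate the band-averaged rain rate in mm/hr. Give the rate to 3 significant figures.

Column moisture flux per unit crosswind length is F = V × PW.
Inflow: F_in = 8.22 × 41.6 = 341.952 mm·m/s
Outflow: F_out = 8.22 × 29.6 = 243.312 mm·m/s
Steady-state rate R = (F_in − F_out)/L = (341.952 − 243.312) / 269000 m = 3.667e-04 mm/s.
R = 3.667e-04 × 3600 = 1.32 mm/hr.

R ≈ 1.32 mm/hr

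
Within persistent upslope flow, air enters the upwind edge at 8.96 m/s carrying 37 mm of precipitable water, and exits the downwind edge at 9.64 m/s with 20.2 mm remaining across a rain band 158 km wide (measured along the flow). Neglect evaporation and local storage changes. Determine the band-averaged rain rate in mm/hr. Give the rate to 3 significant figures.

Column moisture flux per unit crosswind length is F = V × PW.
Inflow: F_in = 8.96 × 37 = 331.52 mm·m/s
Outflow: F_out = 9.64 × 20.2 = 194.728 mm·m/s
Steady-state rate R = (F_in − F_out)/L = (331.52 − 194.728) / 158000 m = 8.658e-04 mm/s.
R = 8.658e-04 × 3600 = 3.12 mm/hr.

R ≈ 3.12 mm/hr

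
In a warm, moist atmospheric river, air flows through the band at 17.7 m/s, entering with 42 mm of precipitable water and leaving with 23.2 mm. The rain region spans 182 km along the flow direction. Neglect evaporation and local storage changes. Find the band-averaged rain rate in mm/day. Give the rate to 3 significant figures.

Column moisture flux per unit crosswind length is F = V × PW.
Inflow: F_in = 17.7 × 42 = 743.4 mm·m/s
Outflow: F_out = 17.7 × 23.2 = 410.64 mm·m/s
Steady-state rate R = (F_in − F_out)/L = (743.4 − 410.64) / 182000 m = 1.828e-03 mm/s.
R = 1.828e-03 × 3600 × 24 = 158 mm/day.

R ≈ 158 mm/day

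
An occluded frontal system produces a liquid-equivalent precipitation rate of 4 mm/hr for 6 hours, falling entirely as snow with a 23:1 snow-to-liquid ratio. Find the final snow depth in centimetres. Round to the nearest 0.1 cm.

Liquid-equivalent depth = 4 × 6 = 24 mm.
Snow depth = 24 mm × 23 = 552 mm = 55.2 cm.

snow depth ≈ 55.2 cm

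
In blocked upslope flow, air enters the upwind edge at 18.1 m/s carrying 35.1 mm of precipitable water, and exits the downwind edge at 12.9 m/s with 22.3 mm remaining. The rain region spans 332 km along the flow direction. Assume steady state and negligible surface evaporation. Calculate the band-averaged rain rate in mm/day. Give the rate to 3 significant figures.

Column moisture flux per unit crosswind length is F = V × PW.
Inflow: F_in = 18.1 × 35.1 = 635.31 mm·m/s
Outflow: F_out = 12.9 × 22.3 = 287.67 mm·m/s
Steady-state rate R = (F_in − F_out)/L = (635.31 − 287.67) / 332000 m = 1.047e-03 mm/s.
R = 1.047e-03 × 3600 × 24 = 90.5 mm/day.

R ≈ 90.5 mm/day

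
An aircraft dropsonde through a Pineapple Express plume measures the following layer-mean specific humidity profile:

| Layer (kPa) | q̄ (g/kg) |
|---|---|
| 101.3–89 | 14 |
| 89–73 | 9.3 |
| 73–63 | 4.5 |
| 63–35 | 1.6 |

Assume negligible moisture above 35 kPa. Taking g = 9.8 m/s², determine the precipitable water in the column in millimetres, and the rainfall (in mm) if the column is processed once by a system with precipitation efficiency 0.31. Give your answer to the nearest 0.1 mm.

PW ≈ 41.9 mm; rainfall ≈ 13.0 mm

Precipitable water is the column-integrated vapour mass per unit area: PW = (1/g) Σ q̄ Δp, with q in kg/kg and Δp in Pa (1 kg/m² of water = 1 mm).
Layer 101.3–89 kPa: Δp = 123 hPa = 12300 Pa, q̄ = 0.014 kg/kg → 0.014 × 12300 / 9.8 = 17.57 mm
Layer 89–73 kPa: Δp = 160 hPa = 16000 Pa, q̄ = 0.0093 kg/kg → 0.0093 × 16000 / 9.8 = 15.18 mm
Layer 73–63 kPa: Δp = 100 hPa = 10000 Pa, q̄ = 0.0045 kg/kg → 0.0045 × 10000 / 9.8 = 4.59 mm
Layer 63–35 kPa: Δp = 280 hPa = 28000 Pa, q̄ = 0.0016 kg/kg → 0.0016 × 28000 / 9.8 = 4.57 mm
PW = 17.57 + 15.18 + 4.59 + 4.57 = 41.91 ≈ 41.9 mm.
Rainfall = ε × PW = 0.31 × 41.9 = 13.0 mm.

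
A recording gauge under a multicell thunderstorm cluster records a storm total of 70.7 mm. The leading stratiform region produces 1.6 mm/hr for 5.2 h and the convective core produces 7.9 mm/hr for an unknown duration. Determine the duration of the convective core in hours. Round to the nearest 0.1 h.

Known phases: 1.6 × 5.2 = 8.32 mm.
Remaining depth = 70.7 − 8.32 = 62.38 mm.
Duration = 62.38 / 7.9 = 7.9 h.

duration ≈ 7.9 h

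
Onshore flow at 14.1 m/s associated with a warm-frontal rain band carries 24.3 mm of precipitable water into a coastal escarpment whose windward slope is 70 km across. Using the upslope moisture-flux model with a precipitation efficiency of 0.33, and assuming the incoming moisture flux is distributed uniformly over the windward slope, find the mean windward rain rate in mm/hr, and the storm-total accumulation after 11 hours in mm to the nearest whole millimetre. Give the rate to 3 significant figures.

Incoming column moisture flux per unit ridge length: F = V × PW = 14.1 × 24.3 = 342.63 mm·m/s.
Spread over the 70 km slope with efficiency ε = 0.33: R = ε·F/W = 0.33 × 342.63 / 70000 m = 1.615e-03 mm/s.
R = 1.615e-03 × 3600 = 5.81 mm/hr.
Over 11 h: total = 5.81 × 11 = 63.91 ≈ 64 mm.

R ≈ 5.81 mm/hr; total ≈ 64 mm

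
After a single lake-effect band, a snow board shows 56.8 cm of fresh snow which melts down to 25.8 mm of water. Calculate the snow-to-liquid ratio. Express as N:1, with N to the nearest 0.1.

ratio ≈ 22.0

Ratio = snow depth / SWE = 568 mm / 25.8 mm = 22.0, i.e. 22.0:1.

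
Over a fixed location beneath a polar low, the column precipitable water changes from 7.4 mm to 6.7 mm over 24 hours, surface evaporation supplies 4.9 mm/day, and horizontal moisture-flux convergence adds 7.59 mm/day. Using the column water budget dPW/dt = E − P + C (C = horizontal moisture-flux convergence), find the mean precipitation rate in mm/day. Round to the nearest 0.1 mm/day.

dPW/dt = (6.7 − 7.4) mm / (24/24 day) = -0.700 mm/day.
P = E + C − dPW/dt = 4.9 + (7.59) − (-0.700) = 13.2 mm/day.

P ≈ 13.2 mm/day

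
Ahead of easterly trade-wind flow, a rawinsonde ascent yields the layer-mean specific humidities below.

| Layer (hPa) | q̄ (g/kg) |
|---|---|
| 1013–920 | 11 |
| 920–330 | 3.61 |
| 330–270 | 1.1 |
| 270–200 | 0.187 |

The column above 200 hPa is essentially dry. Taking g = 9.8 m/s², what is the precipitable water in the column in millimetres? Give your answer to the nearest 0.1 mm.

PW ≈ 33.0 mm

Precipitable water is the column-integrated vapour mass per unit area: PW = (1/g) Σ q̄ Δp, with q in kg/kg and Δp in Pa (1 kg/m² of water = 1 mm).
Layer 1013–920 hPa: Δp = 93 hPa = 9300 Pa, q̄ = 0.011 kg/kg → 0.011 × 9300 / 9.8 = 10.44 mm
Layer 920–330 hPa: Δp = 590 hPa = 59000 Pa, q̄ = 0.00361 kg/kg → 0.00361 × 59000 / 9.8 = 21.73 mm
Layer 330–270 hPa: Δp = 60 hPa = 6000 Pa, q̄ = 0.0011 kg/kg → 0.0011 × 6000 / 9.8 = 0.67 mm
Layer 270–200 hPa: Δp = 70 hPa = 7000 Pa, q̄ = 0.000187 kg/kg → 0.000187 × 7000 / 9.8 = 0.13 mm
PW = 10.44 + 21.73 + 0.67 + 0.13 = 32.97 ≈ 33.0 mm.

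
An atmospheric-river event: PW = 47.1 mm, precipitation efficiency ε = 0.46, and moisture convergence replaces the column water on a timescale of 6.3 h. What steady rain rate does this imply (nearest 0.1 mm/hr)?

R ≈ 3.4 mm/hr

Each overturning extracts ε × PW = 0.46 × 47.1 = 21.666 mm.
Rate = ε·PW / τ = 21.666 / 6.3 h = 3.4 mm/hr.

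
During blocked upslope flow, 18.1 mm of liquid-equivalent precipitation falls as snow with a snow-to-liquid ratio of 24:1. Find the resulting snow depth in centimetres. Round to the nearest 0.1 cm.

Snow depth = liquid × ratio = 18.1 mm × 24 = 434.4 mm = 43.4 cm.

snow depth ≈ 43.4 cm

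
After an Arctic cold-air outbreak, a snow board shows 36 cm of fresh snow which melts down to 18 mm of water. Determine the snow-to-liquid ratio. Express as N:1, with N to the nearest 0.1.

Ratio = snow depth / SWE = 360 mm / 18 mm = 20.0, i.e. 20.0:1.

ratio ≈ 20.0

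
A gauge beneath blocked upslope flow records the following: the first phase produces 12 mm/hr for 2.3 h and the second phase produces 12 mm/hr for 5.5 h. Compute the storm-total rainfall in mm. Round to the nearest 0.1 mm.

total ≈ 93.6 mm

Total = Σ Rᵢ Δtᵢ = 12 × 2.3 + 12 × 5.5
      = 27.6 + 66 = 93.6 mm.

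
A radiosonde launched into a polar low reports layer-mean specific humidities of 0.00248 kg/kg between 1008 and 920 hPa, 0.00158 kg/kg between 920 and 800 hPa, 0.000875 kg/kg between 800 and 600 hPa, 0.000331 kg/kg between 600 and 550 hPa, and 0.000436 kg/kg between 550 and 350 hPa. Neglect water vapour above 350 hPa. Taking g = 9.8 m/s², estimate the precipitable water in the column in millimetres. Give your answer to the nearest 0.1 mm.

Precipitable water is the column-integrated vapour mass per unit area: PW = (1/g) Σ q̄ Δp, with q in kg/kg and Δp in Pa (1 kg/m² of water = 1 mm).
Layer 1008–920 hPa: Δp = 88 hPa = 8800 Pa, q̄ = 0.00248 kg/kg → 0.00248 × 8800 / 9.8 = 2.23 mm
Layer 920–800 hPa: Δp = 120 hPa = 12000 Pa, q̄ = 0.00158 kg/kg → 0.00158 × 12000 / 9.8 = 1.93 mm
Layer 800–600 hPa: Δp = 200 hPa = 20000 Pa, q̄ = 0.000875 kg/kg → 0.000875 × 20000 / 9.8 = 1.79 mm
Layer 600–550 hPa: Δp = 50 hPa = 5000 Pa, q̄ = 0.000331 kg/kg → 0.000331 × 5000 / 9.8 = 0.17 mm
Layer 550–350 hPa: Δp = 200 hPa = 20000 Pa, q̄ = 0.000436 kg/kg → 0.000436 × 20000 / 9.8 = 0.89 mm
PW = 2.23 + 1.93 + 1.79 + 0.17 + 0.89 = 7.01 ≈ 7.0 mm.

PW ≈ 7.0 mm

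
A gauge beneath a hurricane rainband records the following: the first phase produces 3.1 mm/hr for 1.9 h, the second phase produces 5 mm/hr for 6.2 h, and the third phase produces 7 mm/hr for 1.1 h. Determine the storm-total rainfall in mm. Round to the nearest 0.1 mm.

Total = Σ Rᵢ Δtᵢ = 3.1 × 1.9 + 5 × 6.2 + 7 × 1.1
      = 5.89 + 31 + 7.7 = 44.6 mm.

total ≈ 44.6 mm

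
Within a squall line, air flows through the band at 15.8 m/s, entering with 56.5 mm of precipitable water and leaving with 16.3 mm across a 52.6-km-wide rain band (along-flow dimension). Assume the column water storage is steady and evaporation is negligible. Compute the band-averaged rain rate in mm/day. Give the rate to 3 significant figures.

R ≈ 1040 mm/day

Column moisture flux per unit crosswind length is F = V × PW.
Inflow: F_in = 15.8 × 56.5 = 892.7 mm·m/s
Outflow: F_out = 15.8 × 16.3 = 257.54 mm·m/s
Steady-state rate R = (F_in − F_out)/L = (892.7 − 257.54) / 52600 m = 1.208e-02 mm/s.
R = 1.208e-02 × 3600 × 24 = 1040 mm/day.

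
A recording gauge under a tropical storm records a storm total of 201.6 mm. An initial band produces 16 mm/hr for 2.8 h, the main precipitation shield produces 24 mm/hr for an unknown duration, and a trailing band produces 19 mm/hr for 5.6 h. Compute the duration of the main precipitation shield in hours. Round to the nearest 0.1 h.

duration ≈ 2.1 h

Known phases: 16 × 2.8 + 19 × 5.6 = 44.8 + 106.4 = 151.2 mm.
Remaining depth = 201.6 − 151.2 = 50.4 mm.
Duration = 50.4 / 24 = 2.1 h.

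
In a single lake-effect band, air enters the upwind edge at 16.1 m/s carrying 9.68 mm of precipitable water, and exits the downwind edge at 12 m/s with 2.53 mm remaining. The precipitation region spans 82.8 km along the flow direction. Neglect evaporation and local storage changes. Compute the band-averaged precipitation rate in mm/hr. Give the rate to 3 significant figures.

Column moisture flux per unit crosswind length is F = V × PW.
Inflow: F_in = 16.1 × 9.68 = 155.848 mm·m/s
Outflow: F_out = 12 × 2.53 = 30.36 mm·m/s
Steady-state rate R = (F_in − F_out)/L = (155.848 − 30.36) / 82800 m = 1.516e-03 mm/s.
R = 1.516e-03 × 3600 = 5.46 mm/hr.

R ≈ 5.46 mm/hr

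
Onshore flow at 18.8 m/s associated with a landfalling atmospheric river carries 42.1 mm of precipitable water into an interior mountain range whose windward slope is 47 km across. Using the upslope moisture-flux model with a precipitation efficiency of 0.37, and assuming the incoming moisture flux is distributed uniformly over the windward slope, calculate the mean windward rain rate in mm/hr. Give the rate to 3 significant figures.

Incoming column moisture flux per unit ridge length: F = V × PW = 18.8 × 42.1 = 791.48 mm·m/s.
Spread over the 47 km slope with efficiency ε = 0.37: R = ε·F/W = 0.37 × 791.48 / 47000 m = 6.231e-03 mm/s.
R = 6.231e-03 × 3600 = 22.4 mm/hr.

R ≈ 22.4 mm/hr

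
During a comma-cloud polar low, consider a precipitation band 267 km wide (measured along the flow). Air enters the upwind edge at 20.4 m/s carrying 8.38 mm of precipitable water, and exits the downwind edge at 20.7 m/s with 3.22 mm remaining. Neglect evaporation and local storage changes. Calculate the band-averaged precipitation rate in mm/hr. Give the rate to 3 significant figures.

R ≈ 1.41 mm/hr

Column moisture flux per unit crosswind length is F = V × PW.
Inflow: F_in = 20.4 × 8.38 = 170.952 mm·m/s
Outflow: F_out = 20.7 × 3.22 = 66.654 mm·m/s
Steady-state rate R = (F_in − F_out)/L = (170.952 − 66.654) / 267000 m = 3.906e-04 mm/s.
R = 3.906e-04 × 3600 = 1.41 mm/hr.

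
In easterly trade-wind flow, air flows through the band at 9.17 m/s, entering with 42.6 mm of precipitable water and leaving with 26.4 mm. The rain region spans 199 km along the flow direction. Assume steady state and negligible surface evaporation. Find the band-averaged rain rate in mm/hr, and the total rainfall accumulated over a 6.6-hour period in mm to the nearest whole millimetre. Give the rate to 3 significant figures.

Column moisture flux per unit crosswind length is F = V × PW.
Inflow: F_in = 9.17 × 42.6 = 390.642 mm·m/s
Outflow: F_out = 9.17 × 26.4 = 242.088 mm·m/s
Steady-state rate R = (F_in − F_out)/L = (390.642 − 242.088) / 199000 m = 7.465e-04 mm/s.
R = 7.465e-04 × 3600 = 2.69 mm/hr.
Over 6.6 h: total = 2.69 × 6.6 = 17.754 ≈ 18 mm.

R ≈ 2.69 mm/hr; total ≈ 18 mm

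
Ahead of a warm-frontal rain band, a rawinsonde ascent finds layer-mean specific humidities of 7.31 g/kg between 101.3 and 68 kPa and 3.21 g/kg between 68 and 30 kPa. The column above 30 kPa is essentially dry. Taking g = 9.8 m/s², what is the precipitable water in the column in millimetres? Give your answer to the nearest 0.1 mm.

Precipitable water is the column-integrated vapour mass per unit area: PW = (1/g) Σ q̄ Δp, with q in kg/kg and Δp in Pa (1 kg/m² of water = 1 mm).
Layer 101.3–68 kPa: Δp = 333 hPa = 33300 Pa, q̄ = 0.00731 kg/kg → 0.00731 × 33300 / 9.8 = 24.84 mm
Layer 68–30 kPa: Δp = 380 hPa = 38000 Pa, q̄ = 0.00321 kg/kg → 0.00321 × 38000 / 9.8 = 12.45 mm
PW = 24.84 + 12.45 = 37.29 ≈ 37.3 mm.

PW ≈ 37.3 mm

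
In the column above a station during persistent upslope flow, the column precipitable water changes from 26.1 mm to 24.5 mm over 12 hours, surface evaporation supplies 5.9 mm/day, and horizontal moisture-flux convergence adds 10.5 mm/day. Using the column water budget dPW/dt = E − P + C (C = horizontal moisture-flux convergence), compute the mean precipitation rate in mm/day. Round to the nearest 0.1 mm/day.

dPW/dt = (24.5 − 26.1) mm / (12/24 day) = -3.200 mm/day.
P = E + C − dPW/dt = 5.9 + (10.5) − (-3.200) = 19.6 mm/day.

P ≈ 19.6 mm/day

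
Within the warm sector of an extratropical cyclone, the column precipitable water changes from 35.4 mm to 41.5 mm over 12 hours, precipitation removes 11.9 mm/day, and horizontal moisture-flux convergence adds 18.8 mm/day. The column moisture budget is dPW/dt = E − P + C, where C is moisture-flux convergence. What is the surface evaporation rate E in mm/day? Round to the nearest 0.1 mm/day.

E ≈ 5.3 mm/day

dPW/dt = (41.5 − 35.4) mm / (12/24 day) = +12.200 mm/day.
E = dPW/dt + P − C = (+12.200) + 11.9 − (18.8) = 5.3 mm/day.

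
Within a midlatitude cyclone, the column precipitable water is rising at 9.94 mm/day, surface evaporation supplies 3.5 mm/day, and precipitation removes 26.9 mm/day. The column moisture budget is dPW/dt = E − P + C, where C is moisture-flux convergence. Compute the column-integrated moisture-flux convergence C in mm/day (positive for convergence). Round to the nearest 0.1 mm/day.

C ≈ 33.3 mm/day

dPW/dt = +9.94 mm/day.
C = dPW/dt − E + P = (+9.94) − 3.5 + 26.9 = 33.3 mm/day.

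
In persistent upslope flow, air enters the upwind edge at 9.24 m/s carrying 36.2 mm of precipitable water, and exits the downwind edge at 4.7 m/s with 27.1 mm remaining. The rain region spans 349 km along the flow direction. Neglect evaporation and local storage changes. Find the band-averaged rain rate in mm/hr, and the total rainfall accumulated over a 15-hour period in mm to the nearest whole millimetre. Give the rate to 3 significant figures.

Column moisture flux per unit crosswind length is F = V × PW.
Inflow: F_in = 9.24 × 36.2 = 334.488 mm·m/s
Outflow: F_out = 4.7 × 27.1 = 127.37 mm·m/s
Steady-state rate R = (F_in − F_out)/L = (334.488 − 127.37) / 349000 m = 5.935e-04 mm/s.
R = 5.935e-04 × 3600 = 2.14 mm/hr.
Over 15 h: total = 2.14 × 15 = 32.1 ≈ 32 mm.

R ≈ 2.14 mm/hr; total ≈ 32 mm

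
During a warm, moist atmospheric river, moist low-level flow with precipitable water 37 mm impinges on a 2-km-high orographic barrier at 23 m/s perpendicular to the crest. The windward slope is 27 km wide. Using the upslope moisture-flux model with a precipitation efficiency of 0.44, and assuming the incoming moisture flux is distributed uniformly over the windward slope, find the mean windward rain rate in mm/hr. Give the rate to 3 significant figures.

Incoming column moisture flux per unit ridge length: F = V × PW = 23 × 37 = 851 mm·m/s.
Spread over the 27 km slope with efficiency ε = 0.44: R = ε·F/W = 0.44 × 851 / 27000 m = 1.387e-02 mm/s.
R = 1.387e-02 × 3600 = 49.9 mm/hr.

R ≈ 49.9 mm/hr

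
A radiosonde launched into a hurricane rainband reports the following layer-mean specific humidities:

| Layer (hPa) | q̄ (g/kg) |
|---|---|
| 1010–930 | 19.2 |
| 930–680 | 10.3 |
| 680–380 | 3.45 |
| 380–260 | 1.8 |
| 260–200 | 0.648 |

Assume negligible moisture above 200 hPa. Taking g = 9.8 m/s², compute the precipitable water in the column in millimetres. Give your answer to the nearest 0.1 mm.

PW ≈ 55.1 mm

Precipitable water is the column-integrated vapour mass per unit area: PW = (1/g) Σ q̄ Δp, with q in kg/kg and Δp in Pa (1 kg/m² of water = 1 mm).
Layer 1010–930 hPa: Δp = 80 hPa = 8000 Pa, q̄ = 0.0192 kg/kg → 0.0192 × 8000 / 9.8 = 15.67 mm
Layer 930–680 hPa: Δp = 250 hPa = 25000 Pa, q̄ = 0.0103 kg/kg → 0.0103 × 25000 / 9.8 = 26.28 mm
Layer 680–380 hPa: Δp = 300 hPa = 30000 Pa, q̄ = 0.00345 kg/kg → 0.00345 × 30000 / 9.8 = 10.56 mm
Layer 380–260 hPa: Δp = 120 hPa = 12000 Pa, q̄ = 0.0018 kg/kg → 0.0018 × 12000 / 9.8 = 2.20 mm
Layer 260–200 hPa: Δp = 60 hPa = 6000 Pa, q̄ = 0.000648 kg/kg → 0.000648 × 6000 / 9.8 = 0.40 mm
PW = 15.67 + 26.28 + 10.56 + 2.20 + 0.40 = 55.11 ≈ 55.1 mm.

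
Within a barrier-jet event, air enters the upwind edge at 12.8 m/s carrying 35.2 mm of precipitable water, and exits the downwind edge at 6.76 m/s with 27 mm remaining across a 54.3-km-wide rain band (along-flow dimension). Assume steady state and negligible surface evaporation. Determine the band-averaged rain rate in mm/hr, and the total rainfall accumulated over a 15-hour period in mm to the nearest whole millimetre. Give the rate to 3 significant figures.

Column moisture flux per unit crosswind length is F = V × PW.
Inflow: F_in = 12.8 × 35.2 = 450.56 mm·m/s
Outflow: F_out = 6.76 × 27 = 182.52 mm·m/s
Steady-state rate R = (F_in − F_out)/L = (450.56 − 182.52) / 54300 m = 4.936e-03 mm/s.
R = 4.936e-03 × 3600 = 17.8 mm/hr.
Over 15 h: total = 17.8 × 15 = 267 mm.

R ≈ 17.8 mm/hr; total ≈ 267 mm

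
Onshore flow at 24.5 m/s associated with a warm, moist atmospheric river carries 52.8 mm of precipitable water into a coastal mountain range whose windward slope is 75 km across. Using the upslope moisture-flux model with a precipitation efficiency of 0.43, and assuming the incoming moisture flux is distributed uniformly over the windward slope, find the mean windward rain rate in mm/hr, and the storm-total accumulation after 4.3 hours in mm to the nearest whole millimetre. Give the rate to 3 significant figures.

Incoming column moisture flux per unit ridge length: F = V × PW = 24.5 × 52.8 = 1293.6 mm·m/s.
Spread over the 75 km slope with efficiency ε = 0.43: R = ε·F/W = 0.43 × 1293.6 / 75000 m = 7.417e-03 mm/s.
R = 7.417e-03 × 3600 = 26.7 mm/hr.
Over 4.3 h: total = 26.7 × 4.3 = 114.81 ≈ 115 mm.

R ≈ 26.7 mm/hr; total ≈ 115 mm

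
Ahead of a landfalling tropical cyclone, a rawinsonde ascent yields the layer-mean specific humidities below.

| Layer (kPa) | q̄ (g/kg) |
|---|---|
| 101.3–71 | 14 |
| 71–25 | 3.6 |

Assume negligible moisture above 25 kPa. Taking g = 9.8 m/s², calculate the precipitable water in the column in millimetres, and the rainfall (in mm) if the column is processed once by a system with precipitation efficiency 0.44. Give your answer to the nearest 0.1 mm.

PW ≈ 60.2 mm; rainfall ≈ 26.5 mm

Precipitable water is the column-integrated vapour mass per unit area: PW = (1/g) Σ q̄ Δp, with q in kg/kg and Δp in Pa (1 kg/m² of water = 1 mm).
Layer 101.3–71 kPa: Δp = 303 hPa = 30300 Pa, q̄ = 0.014 kg/kg → 0.014 × 30300 / 9.8 = 43.29 mm
Layer 71–25 kPa: Δp = 460 hPa = 46000 Pa, q̄ = 0.0036 kg/kg → 0.0036 × 46000 / 9.8 = 16.90 mm
PW = 43.29 + 16.90 = 60.19 ≈ 60.2 mm.
Rainfall = ε × PW = 0.44 × 60.2 = 26.5 mm.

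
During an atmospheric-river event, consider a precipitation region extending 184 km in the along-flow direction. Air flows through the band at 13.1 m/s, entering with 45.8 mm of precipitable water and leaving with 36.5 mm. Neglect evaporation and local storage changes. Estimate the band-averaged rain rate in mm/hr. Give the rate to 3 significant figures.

Column moisture flux per unit crosswind length is F = V × PW.
Inflow: F_in = 13.1 × 45.8 = 599.98 mm·m/s
Outflow: F_out = 13.1 × 36.5 = 478.15 mm·m/s
Steady-state rate R = (F_in − F_out)/L = (599.98 − 478.15) / 184000 m = 6.621e-04 mm/s.
R = 6.621e-04 × 3600 = 2.38 mm/hr.

R ≈ 2.38 mm/hr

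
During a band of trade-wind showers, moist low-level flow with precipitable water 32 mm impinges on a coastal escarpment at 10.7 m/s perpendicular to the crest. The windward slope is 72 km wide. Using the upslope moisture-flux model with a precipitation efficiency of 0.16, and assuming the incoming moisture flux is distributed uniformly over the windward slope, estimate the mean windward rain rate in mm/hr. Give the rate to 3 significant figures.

R ≈ 2.74 mm/hr

Incoming column moisture flux per unit ridge length: F = V × PW = 10.7 × 32 = 342.4 mm·m/s.
Spread over the 72 km slope with efficiency ε = 0.16: R = ε·F/W = 0.16 × 342.4 / 72000 m = 7.609e-04 mm/s.
R = 7.609e-04 × 3600 = 2.74 mm/hr.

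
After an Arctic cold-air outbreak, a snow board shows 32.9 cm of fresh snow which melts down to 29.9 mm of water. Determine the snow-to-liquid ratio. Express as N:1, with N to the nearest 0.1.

Ratio = snow depth / SWE = 329 mm / 29.9 mm = 11.0, i.e. 11.0:1.

ratio ≈ 11.0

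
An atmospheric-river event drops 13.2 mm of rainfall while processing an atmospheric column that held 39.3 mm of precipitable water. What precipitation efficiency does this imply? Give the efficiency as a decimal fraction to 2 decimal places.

ε ≈ 0.34

ε = rainfall / PW = 13.2 / 39.3 = 0.34.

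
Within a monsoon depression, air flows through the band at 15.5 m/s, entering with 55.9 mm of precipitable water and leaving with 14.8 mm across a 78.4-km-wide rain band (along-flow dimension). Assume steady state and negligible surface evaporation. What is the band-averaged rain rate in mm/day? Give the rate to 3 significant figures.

R ≈ 702 mm/day

Column moisture flux per unit crosswind length is F = V × PW.
Inflow: F_in = 15.5 × 55.9 = 866.45 mm·m/s
Outflow: F_out = 15.5 × 14.8 = 229.4 mm·m/s
Steady-state rate R = (F_in − F_out)/L = (866.45 − 229.4) / 78400 m = 8.126e-03 mm/s.
R = 8.126e-03 × 3600 × 24 = 702 mm/day.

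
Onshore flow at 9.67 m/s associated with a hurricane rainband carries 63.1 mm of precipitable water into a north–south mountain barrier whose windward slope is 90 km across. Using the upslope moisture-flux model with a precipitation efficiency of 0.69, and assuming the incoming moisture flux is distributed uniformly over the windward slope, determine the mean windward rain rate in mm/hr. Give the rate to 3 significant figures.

R ≈ 16.8 mm/hr

Incoming column moisture flux per unit ridge length: F = V × PW = 9.67 × 63.1 = 610.177 mm·m/s.
Spread over the 90 km slope with efficiency ε = 0.69: R = ε·F/W = 0.69 × 610.177 / 90000 m = 4.678e-03 mm/s.
R = 4.678e-03 × 3600 = 16.8 mm/hr.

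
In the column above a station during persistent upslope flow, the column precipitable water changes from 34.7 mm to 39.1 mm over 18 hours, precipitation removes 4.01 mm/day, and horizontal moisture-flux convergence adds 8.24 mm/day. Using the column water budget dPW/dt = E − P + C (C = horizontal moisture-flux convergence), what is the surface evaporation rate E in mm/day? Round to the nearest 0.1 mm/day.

dPW/dt = (39.1 − 34.7) mm / (18/24 day) = +5.867 mm/day.
E = dPW/dt + P − C = (+5.867) + 4.01 − (8.24) = 1.6 mm/day.

E ≈ 1.6 mm/day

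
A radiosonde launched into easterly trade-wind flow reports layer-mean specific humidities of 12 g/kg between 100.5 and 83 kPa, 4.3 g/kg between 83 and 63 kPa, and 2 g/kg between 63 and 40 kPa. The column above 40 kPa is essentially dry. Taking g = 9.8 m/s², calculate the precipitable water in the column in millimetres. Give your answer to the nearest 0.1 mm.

PW ≈ 34.9 mm

Precipitable water is the column-integrated vapour mass per unit area: PW = (1/g) Σ q̄ Δp, with q in kg/kg and Δp in Pa (1 kg/m² of water = 1 mm).
Layer 100.5–83 kPa: Δp = 175 hPa = 17500 Pa, q̄ = 0.012 kg/kg → 0.012 × 17500 / 9.8 = 21.43 mm
Layer 83–63 kPa: Δp = 200 hPa = 20000 Pa, q̄ = 0.0043 kg/kg → 0.0043 × 20000 / 9.8 = 8.78 mm
Layer 63–40 kPa: Δp = 230 hPa = 23000 Pa, q̄ = 0.002 kg/kg → 0.002 × 23000 / 9.8 = 4.69 mm
PW = 21.43 + 8.78 + 4.69 = 34.90 ≈ 34.9 mm.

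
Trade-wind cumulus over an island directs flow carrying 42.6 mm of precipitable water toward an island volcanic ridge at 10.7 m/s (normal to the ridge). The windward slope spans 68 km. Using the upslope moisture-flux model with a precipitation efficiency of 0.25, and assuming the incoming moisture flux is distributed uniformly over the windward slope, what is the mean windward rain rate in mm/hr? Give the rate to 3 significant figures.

Incoming column moisture flux per unit ridge length: F = V × PW = 10.7 × 42.6 = 455.82 mm·m/s.
Spread over the 68 km slope with efficiency ε = 0.25: R = ε·F/W = 0.25 × 455.82 / 68000 m = 1.676e-03 mm/s.
R = 1.676e-03 × 3600 = 6.03 mm/hr.

R ≈ 6.03 mm/hr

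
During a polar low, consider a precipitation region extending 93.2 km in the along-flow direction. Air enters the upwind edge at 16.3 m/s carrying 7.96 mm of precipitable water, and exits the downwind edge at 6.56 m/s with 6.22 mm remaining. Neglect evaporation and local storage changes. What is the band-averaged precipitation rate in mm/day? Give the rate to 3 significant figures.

R ≈ 82.5 mm/day

Column moisture flux per unit crosswind length is F = V × PW.
Inflow: F_in = 16.3 × 7.96 = 129.748 mm·m/s
Outflow: F_out = 6.56 × 6.22 = 40.8032 mm·m/s
Steady-state rate R = (F_in − F_out)/L = (129.748 − 40.8032) / 93200 m = 9.543e-04 mm/s.
R = 9.543e-04 × 3600 × 24 = 82.5 mm/day.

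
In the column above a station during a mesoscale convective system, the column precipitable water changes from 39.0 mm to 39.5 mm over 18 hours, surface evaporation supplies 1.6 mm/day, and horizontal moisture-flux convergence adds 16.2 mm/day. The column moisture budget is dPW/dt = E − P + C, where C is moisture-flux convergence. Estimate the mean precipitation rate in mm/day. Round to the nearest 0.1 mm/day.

dPW/dt = (39.5 − 39.0) mm / (18/24 day) = +0.667 mm/day.
P = E + C − dPW/dt = 1.6 + (16.2) − (+0.667) = 17.1 mm/day.

P ≈ 17.1 mm/day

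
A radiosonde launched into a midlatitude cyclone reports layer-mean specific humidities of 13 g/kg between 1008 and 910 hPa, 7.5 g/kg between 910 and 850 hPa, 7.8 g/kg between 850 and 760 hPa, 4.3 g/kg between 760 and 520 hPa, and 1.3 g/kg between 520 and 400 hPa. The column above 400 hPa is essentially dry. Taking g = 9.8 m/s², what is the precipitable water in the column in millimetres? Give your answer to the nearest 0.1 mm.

PW ≈ 36.9 mm

Precipitable water is the column-integrated vapour mass per unit area: PW = (1/g) Σ q̄ Δp, with q in kg/kg and Δp in Pa (1 kg/m² of water = 1 mm).
Layer 1008–910 hPa: Δp = 98 hPa = 9800 Pa, q̄ = 0.013 kg/kg → 0.013 × 9800 / 9.8 = 13.00 mm
Layer 910–850 hPa: Δp = 60 hPa = 6000 Pa, q̄ = 0.0075 kg/kg → 0.0075 × 6000 / 9.8 = 4.59 mm
Layer 850–760 hPa: Δp = 90 hPa = 9000 Pa, q̄ = 0.0078 kg/kg → 0.0078 × 9000 / 9.8 = 7.16 mm
Layer 760–520 hPa: Δp = 240 hPa = 24000 Pa, q̄ = 0.0043 kg/kg → 0.0043 × 24000 / 9.8 = 10.53 mm
Layer 520–400 hPa: Δp = 120 hPa = 12000 Pa, q̄ = 0.0013 kg/kg → 0.0013 × 12000 / 9.8 = 1.59 mm
PW = 13.00 + 4.59 + 7.16 + 10.53 + 1.59 = 36.87 ≈ 36.9 mm.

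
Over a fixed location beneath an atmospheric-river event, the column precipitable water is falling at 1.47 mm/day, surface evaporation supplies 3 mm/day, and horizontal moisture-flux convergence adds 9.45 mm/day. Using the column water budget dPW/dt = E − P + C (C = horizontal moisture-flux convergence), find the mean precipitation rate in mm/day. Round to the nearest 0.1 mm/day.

dPW/dt = -1.47 mm/day.
P = E + C − dPW/dt = 3 + (9.45) − (-1.47) = 13.9 mm/day.

P ≈ 13.9 mm/day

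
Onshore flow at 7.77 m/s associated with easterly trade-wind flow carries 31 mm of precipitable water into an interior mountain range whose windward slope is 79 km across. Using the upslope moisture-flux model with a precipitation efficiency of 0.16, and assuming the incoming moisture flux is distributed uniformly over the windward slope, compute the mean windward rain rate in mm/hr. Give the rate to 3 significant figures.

Incoming column moisture flux per unit ridge length: F = V × PW = 7.77 × 31 = 240.87 mm·m/s.
Spread over the 79 km slope with efficiency ε = 0.16: R = ε·F/W = 0.16 × 240.87 / 79000 m = 4.878e-04 mm/s.
R = 4.878e-04 × 3600 = 1.76 mm/hr.

R ≈ 1.76 mm/hr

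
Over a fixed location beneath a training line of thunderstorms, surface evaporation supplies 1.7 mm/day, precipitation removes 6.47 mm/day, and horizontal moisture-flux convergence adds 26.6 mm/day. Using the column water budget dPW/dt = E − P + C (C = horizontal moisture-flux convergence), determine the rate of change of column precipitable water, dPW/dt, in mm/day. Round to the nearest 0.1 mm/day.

dPW/dt = E − P + C = 1.7 − 6.47 + (26.6) = 21.8 mm/day.

dPW/dt ≈ 21.8 mm/day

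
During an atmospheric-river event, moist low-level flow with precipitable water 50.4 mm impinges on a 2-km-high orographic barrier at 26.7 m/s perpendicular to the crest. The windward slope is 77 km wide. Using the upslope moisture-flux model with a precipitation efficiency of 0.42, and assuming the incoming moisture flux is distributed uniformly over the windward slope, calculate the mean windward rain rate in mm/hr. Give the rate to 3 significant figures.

Incoming column moisture flux per unit ridge length: F = V × PW = 26.7 × 50.4 = 1345.68 mm·m/s.
Spread over the 77 km slope with efficiency ε = 0.42: R = ε·F/W = 0.42 × 1345.68 / 77000 m = 7.340e-03 mm/s.
R = 7.340e-03 × 3600 = 26.4 mm/hr.

R ≈ 26.4 mm/hr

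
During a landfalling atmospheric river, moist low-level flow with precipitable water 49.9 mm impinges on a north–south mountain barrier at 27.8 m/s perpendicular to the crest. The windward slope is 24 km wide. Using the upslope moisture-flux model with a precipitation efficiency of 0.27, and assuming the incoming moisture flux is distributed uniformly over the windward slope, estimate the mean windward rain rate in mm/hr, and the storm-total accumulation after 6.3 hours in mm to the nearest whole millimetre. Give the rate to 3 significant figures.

Incoming column moisture flux per unit ridge length: F = V × PW = 27.8 × 49.9 = 1387.22 mm·m/s.
Spread over the 24 km slope with efficiency ε = 0.27: R = ε·F/W = 0.27 × 1387.22 / 24000 m = 1.561e-02 mm/s.
R = 1.561e-02 × 3600 = 56.2 mm/hr.
Over 6.3 h: total = 56.2 × 6.3 = 354.06 ≈ 354 mm.

R ≈ 56.2 mm/hr; total ≈ 354 mm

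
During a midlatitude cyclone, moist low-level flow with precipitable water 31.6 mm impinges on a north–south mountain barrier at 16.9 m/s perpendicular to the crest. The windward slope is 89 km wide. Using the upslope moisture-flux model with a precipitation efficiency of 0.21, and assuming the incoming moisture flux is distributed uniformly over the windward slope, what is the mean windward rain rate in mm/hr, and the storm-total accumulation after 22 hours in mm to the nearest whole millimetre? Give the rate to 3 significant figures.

Incoming column moisture flux per unit ridge length: F = V × PW = 16.9 × 31.6 = 534.04 mm·m/s.
Spread over the 89 km slope with efficiency ε = 0.21: R = ε·F/W = 0.21 × 534.04 / 89000 m = 1.260e-03 mm/s.
R = 1.260e-03 × 3600 = 4.54 mm/hr.
Over 22 h: total = 4.54 × 22 = 99.88 ≈ 100 mm.

R ≈ 4.54 mm/hr; total ≈ 100 mm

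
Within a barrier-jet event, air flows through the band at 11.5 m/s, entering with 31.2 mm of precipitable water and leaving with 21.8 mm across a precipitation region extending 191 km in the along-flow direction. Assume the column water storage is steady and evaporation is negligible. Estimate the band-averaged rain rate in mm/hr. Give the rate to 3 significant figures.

Column moisture flux per unit crosswind length is F = V × PW.
Inflow: F_in = 11.5 × 31.2 = 358.8 mm·m/s
Outflow: F_out = 11.5 × 21.8 = 250.7 mm·m/s
Steady-state rate R = (F_in − F_out)/L = (358.8 − 250.7) / 191000 m = 5.660e-04 mm/s.
R = 5.660e-04 × 3600 = 2.04 mm/hr.

R ≈ 2.04 mm/hr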